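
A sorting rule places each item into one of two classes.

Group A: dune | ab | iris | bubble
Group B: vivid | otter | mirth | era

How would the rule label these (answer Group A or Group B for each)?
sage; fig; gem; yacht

Group A, Group B, Group B, Group B

The classifier is using: even length.
Group A: sage, since length 4.
Group B: fig, since length 3.
Group B: gem, since length 3.
Group B: yacht, since length 5.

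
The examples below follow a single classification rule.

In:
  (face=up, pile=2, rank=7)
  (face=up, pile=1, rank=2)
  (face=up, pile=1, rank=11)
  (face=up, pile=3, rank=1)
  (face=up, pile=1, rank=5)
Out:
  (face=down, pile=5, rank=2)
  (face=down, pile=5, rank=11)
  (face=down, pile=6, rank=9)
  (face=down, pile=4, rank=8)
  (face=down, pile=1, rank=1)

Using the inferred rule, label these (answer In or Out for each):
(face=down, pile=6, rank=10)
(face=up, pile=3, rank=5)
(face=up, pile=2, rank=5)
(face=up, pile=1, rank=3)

The rule appears to be: face is up.
(face=down, pile=6, rank=10) — face is down, hence Out.
(face=up, pile=3, rank=5) — face is up, hence In.
(face=up, pile=2, rank=5) — face is up, hence In.
(face=up, pile=1, rank=3) — face is up, hence In.

Out, In, In, In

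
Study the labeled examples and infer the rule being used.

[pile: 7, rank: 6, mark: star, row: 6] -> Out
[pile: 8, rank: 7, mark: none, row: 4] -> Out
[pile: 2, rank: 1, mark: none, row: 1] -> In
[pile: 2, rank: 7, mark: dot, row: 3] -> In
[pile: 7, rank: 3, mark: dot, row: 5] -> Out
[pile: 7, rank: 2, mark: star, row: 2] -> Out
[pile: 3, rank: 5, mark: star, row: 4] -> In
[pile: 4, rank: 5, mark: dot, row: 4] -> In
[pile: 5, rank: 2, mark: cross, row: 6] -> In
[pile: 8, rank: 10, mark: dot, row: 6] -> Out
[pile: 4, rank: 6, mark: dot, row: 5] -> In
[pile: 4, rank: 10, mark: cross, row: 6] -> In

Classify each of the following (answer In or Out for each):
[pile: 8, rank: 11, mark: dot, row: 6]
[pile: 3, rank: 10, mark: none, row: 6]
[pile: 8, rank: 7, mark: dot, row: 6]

'In' ⟺ pile ≤ 5.
[pile: 8, rank: 11, mark: dot, row: 6]: Out (pile = 8).
[pile: 3, rank: 10, mark: none, row: 6]: In (pile = 3).
[pile: 8, rank: 7, mark: dot, row: 6]: Out (pile = 8).

Out, In, Out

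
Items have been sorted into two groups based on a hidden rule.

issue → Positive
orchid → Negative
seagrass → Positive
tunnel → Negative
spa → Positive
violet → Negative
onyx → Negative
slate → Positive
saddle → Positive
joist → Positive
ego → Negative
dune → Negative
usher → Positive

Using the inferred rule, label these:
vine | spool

Negative, Positive

Checking candidate rules against both groups, what survives is: contains 's'.
vine: no 's' — doesn't match, so Negative. spool: has 's' — checks out, so Positive.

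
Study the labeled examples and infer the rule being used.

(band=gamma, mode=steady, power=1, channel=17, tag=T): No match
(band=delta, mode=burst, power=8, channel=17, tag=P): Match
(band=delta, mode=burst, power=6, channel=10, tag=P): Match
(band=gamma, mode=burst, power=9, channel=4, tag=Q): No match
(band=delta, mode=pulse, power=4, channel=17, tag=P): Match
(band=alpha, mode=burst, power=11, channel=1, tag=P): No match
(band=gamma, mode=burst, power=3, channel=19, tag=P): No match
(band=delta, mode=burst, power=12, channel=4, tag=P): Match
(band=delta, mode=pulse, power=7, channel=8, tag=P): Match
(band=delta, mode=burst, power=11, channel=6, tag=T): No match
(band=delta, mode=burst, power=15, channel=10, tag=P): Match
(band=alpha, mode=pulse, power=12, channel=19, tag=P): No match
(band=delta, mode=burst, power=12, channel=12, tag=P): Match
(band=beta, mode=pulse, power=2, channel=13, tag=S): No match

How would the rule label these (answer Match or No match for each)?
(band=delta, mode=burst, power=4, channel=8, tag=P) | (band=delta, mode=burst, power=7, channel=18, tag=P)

Match, Match

Every 'Match' example satisfies: tag is P AND band is delta. None of the 'No match' examples do.
(band=delta, mode=burst, power=4, channel=8, tag=P): Match (tag is P, band is delta).
(band=delta, mode=burst, power=7, channel=18, tag=P): Match (tag is P, band is delta).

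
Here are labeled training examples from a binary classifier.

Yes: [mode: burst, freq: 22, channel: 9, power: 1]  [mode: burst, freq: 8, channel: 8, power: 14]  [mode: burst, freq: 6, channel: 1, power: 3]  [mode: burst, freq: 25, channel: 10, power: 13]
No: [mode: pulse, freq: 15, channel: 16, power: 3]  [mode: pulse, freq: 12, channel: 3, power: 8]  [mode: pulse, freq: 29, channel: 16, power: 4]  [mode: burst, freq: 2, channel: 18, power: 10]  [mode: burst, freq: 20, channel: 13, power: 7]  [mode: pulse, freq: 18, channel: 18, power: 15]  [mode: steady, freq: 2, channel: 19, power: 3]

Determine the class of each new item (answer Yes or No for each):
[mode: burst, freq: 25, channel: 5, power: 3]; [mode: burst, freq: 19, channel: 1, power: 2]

One predicate separates the groups cleanly: mode is burst AND channel ≤ 10.
[mode: burst, freq: 25, channel: 5, power: 3] → mode is burst, channel = 5 → Yes.
[mode: burst, freq: 19, channel: 1, power: 2] → mode is burst, channel = 1 → Yes.

Yes, Yes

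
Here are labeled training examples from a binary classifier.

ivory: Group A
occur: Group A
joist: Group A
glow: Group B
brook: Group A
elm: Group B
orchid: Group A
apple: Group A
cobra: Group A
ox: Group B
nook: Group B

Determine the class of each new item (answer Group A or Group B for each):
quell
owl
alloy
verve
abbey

Group A, Group B, Group A, Group A, Group A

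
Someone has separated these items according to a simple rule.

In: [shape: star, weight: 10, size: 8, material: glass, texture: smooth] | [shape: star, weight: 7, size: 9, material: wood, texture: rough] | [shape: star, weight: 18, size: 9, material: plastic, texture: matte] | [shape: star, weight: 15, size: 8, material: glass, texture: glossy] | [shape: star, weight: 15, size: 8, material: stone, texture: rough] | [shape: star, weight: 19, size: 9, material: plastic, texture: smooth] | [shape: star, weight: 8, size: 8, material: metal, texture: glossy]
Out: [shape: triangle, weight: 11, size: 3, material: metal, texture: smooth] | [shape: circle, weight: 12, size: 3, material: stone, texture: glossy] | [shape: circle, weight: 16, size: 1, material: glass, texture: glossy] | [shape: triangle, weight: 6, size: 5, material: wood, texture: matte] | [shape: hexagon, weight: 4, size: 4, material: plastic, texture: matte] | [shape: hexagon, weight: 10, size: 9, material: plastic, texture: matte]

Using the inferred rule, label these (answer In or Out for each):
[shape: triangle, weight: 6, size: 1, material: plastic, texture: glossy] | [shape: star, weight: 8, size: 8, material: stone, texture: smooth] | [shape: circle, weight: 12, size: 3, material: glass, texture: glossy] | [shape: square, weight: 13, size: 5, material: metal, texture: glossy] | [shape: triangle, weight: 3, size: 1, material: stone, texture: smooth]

The simplest hypothesis consistent with all the labels is: shape is star.
[shape: triangle, weight: 6, size: 1, material: plastic, texture: glossy]: shape is triangle, fails this test → Out.
[shape: star, weight: 8, size: 8, material: stone, texture: smooth]: shape is star, fits → In.
[shape: circle, weight: 12, size: 3, material: glass, texture: glossy]: shape is circle, fails this test → Out.
[shape: square, weight: 13, size: 5, material: metal, texture: glossy]: shape is square, fails this test → Out.
[shape: triangle, weight: 3, size: 1, material: stone, texture: smooth]: shape is triangle, fails this test → Out.

Out, In, Out, Out, Out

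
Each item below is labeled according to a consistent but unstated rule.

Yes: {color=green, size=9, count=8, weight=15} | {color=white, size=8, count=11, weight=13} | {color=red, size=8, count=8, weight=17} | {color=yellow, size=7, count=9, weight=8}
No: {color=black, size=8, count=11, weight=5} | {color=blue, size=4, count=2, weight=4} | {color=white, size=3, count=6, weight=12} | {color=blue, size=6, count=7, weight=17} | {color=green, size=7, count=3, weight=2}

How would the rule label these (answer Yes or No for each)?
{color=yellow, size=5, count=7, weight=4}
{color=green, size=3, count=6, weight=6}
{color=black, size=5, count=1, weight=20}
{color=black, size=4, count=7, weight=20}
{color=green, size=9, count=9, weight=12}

The simplest hypothesis consistent with all the labels is: size ≥ 7 AND weight ≥ 8.
{color=yellow, size=5, count=7, weight=4} → size = 5, weight = 4 → No. {color=green, size=3, count=6, weight=6} → size = 3, weight = 6 → No. {color=black, size=5, count=1, weight=20} → size = 5, weight = 20 → No. {color=black, size=4, count=7, weight=20} → size = 4, weight = 20 → No. {color=green, size=9, count=9, weight=12} → size = 9, weight = 12 → Yes.

No, No, No, No, Yes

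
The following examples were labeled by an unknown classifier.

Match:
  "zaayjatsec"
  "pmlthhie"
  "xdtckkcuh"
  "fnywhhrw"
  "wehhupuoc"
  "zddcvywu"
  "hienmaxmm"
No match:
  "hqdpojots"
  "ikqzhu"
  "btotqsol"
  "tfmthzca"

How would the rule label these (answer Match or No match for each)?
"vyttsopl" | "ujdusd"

Looking at the examples, the only property every 'Match' case has and every 'No match' case lacks is: has a double letter.
Match: "vyttsopl", since 'tt' doubled.
No match: "ujdusd", since no doubled letter.

Match, No match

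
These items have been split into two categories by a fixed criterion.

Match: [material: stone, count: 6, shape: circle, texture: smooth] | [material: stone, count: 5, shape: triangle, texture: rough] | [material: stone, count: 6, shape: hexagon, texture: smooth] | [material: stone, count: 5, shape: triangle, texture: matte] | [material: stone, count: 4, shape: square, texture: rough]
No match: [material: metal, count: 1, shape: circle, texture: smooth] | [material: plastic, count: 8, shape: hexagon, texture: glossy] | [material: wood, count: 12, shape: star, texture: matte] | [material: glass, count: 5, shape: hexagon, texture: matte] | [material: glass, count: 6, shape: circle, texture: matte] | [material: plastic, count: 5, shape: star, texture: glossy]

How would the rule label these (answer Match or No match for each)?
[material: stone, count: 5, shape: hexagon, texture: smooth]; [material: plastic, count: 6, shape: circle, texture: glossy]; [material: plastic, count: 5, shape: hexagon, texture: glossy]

Match, No match, No match

'Match' ⟺ material is stone.
[material: stone, count: 5, shape: hexagon, texture: smooth]: material is stone, passes → Match.
[material: plastic, count: 6, shape: circle, texture: glossy]: material is plastic, does not satisfy this → No match.
[material: plastic, count: 5, shape: hexagon, texture: glossy]: material is plastic, does not satisfy this → No match.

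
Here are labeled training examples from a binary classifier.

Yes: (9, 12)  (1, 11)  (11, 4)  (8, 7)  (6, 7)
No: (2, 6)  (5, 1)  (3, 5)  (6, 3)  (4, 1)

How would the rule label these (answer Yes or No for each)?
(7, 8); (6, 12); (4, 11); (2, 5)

Every 'Yes' example satisfies: sum ≥ 12. None of the 'No' examples do.
(7, 8): 7+8 = 15 — checks out, so Yes.
(6, 12): 6+12 = 18 — checks out, so Yes.
(4, 11): 4+11 = 15 — checks out, so Yes.
(2, 5): 2+5 = 7 — fails this test, so No.

Yes, Yes, Yes, No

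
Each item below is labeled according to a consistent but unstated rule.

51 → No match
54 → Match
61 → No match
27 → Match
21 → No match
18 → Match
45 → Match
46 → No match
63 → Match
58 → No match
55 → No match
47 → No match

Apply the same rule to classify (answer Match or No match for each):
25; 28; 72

No match, No match, Match

The pattern is that an item is 'Match' exactly when: multiple of 9.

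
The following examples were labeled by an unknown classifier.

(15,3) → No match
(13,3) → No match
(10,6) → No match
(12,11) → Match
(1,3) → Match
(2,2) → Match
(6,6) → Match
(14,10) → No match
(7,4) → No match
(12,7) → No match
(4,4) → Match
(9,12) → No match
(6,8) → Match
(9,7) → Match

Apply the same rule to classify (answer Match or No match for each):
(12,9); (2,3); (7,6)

No match, Match, Match

The rule appears to be: |first − second| ≤ 2.
(12,9): |12−9| = 3, does not pass → No match.
(2,3): |2−3| = 1, satisfies this → Match.
(7,6): |7−6| = 1, satisfies this → Match.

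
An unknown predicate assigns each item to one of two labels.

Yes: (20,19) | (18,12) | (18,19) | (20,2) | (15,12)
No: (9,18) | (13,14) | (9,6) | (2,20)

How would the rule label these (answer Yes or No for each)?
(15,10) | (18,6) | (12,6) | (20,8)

Yes, Yes, No, Yes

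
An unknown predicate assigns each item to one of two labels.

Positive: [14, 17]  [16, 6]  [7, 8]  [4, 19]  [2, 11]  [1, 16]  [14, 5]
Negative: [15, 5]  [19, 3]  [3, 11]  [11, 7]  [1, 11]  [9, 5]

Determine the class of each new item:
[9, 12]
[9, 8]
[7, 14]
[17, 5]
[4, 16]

The common property of the 'Positive' items is: product is even. No 'Negative' item has it.

Positive, Positive, Positive, Negative, Positive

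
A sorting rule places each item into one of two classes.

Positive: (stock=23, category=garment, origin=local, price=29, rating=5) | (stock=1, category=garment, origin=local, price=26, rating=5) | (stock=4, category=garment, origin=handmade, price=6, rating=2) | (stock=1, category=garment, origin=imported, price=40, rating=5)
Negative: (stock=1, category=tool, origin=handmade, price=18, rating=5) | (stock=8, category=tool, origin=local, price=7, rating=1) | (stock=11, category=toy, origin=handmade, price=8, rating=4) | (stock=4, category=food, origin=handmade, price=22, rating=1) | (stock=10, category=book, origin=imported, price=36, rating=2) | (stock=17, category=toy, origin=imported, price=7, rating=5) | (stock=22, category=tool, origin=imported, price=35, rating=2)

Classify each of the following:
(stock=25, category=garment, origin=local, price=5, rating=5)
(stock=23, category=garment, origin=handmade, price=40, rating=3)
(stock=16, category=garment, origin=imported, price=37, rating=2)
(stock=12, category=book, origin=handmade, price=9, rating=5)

Positive, Positive, Positive, Negative

Rule: category is garment. This holds for each 'Positive' example and fails for each 'Negative' one.
(stock=25, category=garment, origin=local, price=5, rating=5) — category is garment, hence Positive. (stock=23, category=garment, origin=handmade, price=40, rating=3) — category is garment, hence Positive. (stock=16, category=garment, origin=imported, price=37, rating=2) — category is garment, hence Positive. (stock=12, category=book, origin=handmade, price=9, rating=5) — category is book, hence Negative.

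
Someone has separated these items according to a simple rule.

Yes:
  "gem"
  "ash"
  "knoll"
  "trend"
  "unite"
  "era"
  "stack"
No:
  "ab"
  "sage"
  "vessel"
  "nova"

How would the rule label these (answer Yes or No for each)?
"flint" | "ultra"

Rule: odd length. This holds for each 'Yes' example and fails for each 'No' one.
"flint": length 5 — matches, so Yes. "ultra": length 5 — matches, so Yes.

Yes, Yes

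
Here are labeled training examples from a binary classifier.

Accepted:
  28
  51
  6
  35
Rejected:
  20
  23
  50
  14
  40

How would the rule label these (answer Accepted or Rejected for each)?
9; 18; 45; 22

Accepted, Accepted, Accepted, Rejected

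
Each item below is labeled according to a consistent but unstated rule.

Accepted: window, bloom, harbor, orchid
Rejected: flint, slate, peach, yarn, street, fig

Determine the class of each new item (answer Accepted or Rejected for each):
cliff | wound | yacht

Rejected, Accepted, Rejected

Checking candidate rules against both groups, what survives is: contains 'o'.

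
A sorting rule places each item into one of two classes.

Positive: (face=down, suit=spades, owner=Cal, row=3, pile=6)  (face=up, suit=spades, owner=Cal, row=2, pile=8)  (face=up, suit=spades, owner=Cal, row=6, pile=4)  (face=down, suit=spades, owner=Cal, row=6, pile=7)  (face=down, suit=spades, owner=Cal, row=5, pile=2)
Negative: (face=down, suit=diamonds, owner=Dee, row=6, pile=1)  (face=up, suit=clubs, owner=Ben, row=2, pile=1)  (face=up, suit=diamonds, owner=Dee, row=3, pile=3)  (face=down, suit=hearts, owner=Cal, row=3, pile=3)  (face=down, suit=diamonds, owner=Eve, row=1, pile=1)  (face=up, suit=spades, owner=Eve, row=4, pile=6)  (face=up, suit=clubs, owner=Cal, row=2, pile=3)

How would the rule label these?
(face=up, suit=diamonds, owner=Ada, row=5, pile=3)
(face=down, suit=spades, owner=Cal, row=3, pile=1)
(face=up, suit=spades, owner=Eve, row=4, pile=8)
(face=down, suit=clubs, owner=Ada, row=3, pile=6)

The distinguishing property — owner is Cal AND suit is spades — holds for all the 'Positive' cases and none of the 'Negative' cases.
(face=up, suit=diamonds, owner=Ada, row=5, pile=3): owner is Ada, suit is diamonds, lacks this property → Negative.
(face=down, suit=spades, owner=Cal, row=3, pile=1): owner is Cal, suit is spades, qualifies → Positive.
(face=up, suit=spades, owner=Eve, row=4, pile=8): owner is Eve, suit is spades, lacks this property → Negative.
(face=down, suit=clubs, owner=Ada, row=3, pile=6): owner is Ada, suit is clubs, lacks this property → Negative.

Negative, Positive, Negative, Negative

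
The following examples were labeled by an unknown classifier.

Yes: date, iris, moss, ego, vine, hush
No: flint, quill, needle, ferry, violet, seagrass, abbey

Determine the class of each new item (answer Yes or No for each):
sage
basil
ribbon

All 'Yes' examples share one property — length ≤ 4 — and every 'No' example lacks it.

Yes, No, No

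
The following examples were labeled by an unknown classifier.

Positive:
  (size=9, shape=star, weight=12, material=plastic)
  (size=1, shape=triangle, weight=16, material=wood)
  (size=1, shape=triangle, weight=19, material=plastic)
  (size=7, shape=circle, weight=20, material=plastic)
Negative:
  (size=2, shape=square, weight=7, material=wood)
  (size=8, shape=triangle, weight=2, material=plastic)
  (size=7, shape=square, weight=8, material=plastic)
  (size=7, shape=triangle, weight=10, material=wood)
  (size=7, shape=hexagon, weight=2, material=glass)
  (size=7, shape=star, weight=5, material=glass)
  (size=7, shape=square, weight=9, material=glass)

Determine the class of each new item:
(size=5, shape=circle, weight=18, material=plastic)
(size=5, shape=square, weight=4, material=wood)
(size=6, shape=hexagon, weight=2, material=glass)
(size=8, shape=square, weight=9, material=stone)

The rule appears to be: weight ≥ 12.
(size=5, shape=circle, weight=18, material=plastic) → weight = 18 → Positive.
(size=5, shape=square, weight=4, material=wood) → weight = 4 → Negative.
(size=6, shape=hexagon, weight=2, material=glass) → weight = 2 → Negative.
(size=8, shape=square, weight=9, material=stone) → weight = 9 → Negative.

Positive, Negative, Negative, Negative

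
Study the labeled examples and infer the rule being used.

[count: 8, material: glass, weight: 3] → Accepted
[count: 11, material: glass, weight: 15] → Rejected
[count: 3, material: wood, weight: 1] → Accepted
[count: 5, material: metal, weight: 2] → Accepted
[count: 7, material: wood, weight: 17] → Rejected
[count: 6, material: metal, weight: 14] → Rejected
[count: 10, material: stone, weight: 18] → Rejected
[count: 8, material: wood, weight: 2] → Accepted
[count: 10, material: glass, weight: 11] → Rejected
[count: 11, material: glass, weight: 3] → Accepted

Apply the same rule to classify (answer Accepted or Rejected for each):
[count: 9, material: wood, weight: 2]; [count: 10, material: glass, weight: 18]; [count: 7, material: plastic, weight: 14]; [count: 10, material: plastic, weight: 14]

All 'Accepted' examples share one property — weight ≤ 3 — and every 'Rejected' example lacks it.
[count: 9, material: wood, weight: 2]: weight = 2 — satisfies this, so Accepted.
[count: 10, material: glass, weight: 18]: weight = 18 — does not pass, so Rejected.
[count: 7, material: plastic, weight: 14]: weight = 14 — does not pass, so Rejected.
[count: 10, material: plastic, weight: 14]: weight = 14 — does not pass, so Rejected.

Accepted, Rejected, Rejected, Rejected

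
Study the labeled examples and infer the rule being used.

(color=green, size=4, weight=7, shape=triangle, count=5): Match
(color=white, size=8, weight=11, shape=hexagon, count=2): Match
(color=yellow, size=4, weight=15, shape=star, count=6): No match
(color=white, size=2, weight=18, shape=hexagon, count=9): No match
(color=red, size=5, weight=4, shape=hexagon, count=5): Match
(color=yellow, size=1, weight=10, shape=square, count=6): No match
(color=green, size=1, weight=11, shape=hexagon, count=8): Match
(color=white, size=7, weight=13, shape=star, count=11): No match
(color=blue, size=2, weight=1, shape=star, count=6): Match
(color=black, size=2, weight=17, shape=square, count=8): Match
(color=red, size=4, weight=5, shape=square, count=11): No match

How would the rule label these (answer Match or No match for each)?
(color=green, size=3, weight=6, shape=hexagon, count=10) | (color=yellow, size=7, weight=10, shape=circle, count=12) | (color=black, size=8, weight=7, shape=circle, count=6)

No match, No match, Match

Every 'Match' example satisfies: color is not yellow AND count ≤ 8. None of the 'No match' examples do.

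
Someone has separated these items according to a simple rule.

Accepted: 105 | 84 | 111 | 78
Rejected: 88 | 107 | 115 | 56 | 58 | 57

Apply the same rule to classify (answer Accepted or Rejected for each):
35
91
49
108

The simplest hypothesis consistent with all the labels is: multiple of 3 AND at least 58.

Rejected, Rejected, Rejected, Accepted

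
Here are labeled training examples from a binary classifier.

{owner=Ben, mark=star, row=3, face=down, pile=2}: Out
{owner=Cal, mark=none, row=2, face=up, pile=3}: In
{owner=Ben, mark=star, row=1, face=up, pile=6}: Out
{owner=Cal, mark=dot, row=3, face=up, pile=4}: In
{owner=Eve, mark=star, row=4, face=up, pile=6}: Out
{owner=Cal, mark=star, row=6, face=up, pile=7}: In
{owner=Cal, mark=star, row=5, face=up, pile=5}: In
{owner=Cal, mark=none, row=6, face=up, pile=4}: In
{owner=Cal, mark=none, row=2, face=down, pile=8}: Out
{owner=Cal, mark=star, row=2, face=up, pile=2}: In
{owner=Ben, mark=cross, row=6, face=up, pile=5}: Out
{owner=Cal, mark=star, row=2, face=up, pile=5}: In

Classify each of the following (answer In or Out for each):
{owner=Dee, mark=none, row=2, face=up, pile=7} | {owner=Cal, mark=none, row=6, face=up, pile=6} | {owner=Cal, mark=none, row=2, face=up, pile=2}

Out, In, In

One predicate separates the groups cleanly: owner is Cal AND face is up.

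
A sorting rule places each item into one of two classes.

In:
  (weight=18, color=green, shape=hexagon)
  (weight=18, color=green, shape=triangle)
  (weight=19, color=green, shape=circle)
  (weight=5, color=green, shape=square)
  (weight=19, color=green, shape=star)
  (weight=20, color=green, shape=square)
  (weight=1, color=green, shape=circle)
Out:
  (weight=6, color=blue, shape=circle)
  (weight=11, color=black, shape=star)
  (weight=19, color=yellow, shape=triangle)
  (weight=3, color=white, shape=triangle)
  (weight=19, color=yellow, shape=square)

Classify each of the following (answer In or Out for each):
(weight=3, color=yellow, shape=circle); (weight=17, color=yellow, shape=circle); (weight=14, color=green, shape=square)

Out, Out, In

All 'In' examples share one property — color is green — and every 'Out' example lacks it.
Out: (weight=3, color=yellow, shape=circle), since color is yellow.
Out: (weight=17, color=yellow, shape=circle), since color is yellow.
In: (weight=14, color=green, shape=square), since color is green.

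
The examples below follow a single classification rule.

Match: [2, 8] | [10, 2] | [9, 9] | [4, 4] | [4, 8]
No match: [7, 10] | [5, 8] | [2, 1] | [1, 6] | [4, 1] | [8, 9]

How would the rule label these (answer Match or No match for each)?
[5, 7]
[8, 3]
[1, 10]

The classifier is using: sum is even.
[5, 7] — 5+7 = 12, hence Match.
[8, 3] — 8+3 = 11, hence No match.
[1, 10] — 1+10 = 11, hence No match.

Match, No match, No match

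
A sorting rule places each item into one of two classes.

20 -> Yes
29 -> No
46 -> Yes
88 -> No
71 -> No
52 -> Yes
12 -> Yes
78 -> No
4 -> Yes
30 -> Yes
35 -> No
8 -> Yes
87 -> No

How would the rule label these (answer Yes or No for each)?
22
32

One predicate separates the groups cleanly: even AND at most 52.

Yes, Yes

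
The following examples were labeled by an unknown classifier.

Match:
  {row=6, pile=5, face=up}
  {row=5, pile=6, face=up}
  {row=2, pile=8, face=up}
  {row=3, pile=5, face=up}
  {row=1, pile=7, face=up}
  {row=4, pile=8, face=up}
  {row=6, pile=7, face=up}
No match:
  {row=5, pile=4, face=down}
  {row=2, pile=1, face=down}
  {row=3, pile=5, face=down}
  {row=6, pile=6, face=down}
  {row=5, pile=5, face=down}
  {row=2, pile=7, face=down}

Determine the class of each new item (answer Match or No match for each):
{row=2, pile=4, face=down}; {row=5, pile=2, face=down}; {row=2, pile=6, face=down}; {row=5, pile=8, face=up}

A rule that fits every label: face is up — true of each 'Match' example, false of each 'No match' one.
No match: {row=2, pile=4, face=down}, since face is down. No match: {row=5, pile=2, face=down}, since face is down. No match: {row=2, pile=6, face=down}, since face is down. Match: {row=5, pile=8, face=up}, since face is up.

No match, No match, No match, Match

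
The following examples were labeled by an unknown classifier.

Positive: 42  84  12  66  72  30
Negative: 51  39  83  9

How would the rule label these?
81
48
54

Negative, Positive, Positive

The rule appears to be: even.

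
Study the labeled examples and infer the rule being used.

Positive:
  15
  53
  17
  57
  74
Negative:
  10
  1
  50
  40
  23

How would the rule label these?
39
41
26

Positive, Negative, Positive

All 'Positive' examples share one property — digit sum ≥ 6 — and every 'Negative' example lacks it.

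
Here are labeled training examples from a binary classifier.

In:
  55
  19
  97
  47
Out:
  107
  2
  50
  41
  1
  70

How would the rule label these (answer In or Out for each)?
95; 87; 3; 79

In, In, Out, In

The pattern is that an item is 'In' exactly when: digit sum ≥ 9.
95: In (digit sum 9+5 = 14).
87: In (digit sum 8+7 = 15).
3: Out (digit sum 3).
79: In (digit sum 7+9 = 16).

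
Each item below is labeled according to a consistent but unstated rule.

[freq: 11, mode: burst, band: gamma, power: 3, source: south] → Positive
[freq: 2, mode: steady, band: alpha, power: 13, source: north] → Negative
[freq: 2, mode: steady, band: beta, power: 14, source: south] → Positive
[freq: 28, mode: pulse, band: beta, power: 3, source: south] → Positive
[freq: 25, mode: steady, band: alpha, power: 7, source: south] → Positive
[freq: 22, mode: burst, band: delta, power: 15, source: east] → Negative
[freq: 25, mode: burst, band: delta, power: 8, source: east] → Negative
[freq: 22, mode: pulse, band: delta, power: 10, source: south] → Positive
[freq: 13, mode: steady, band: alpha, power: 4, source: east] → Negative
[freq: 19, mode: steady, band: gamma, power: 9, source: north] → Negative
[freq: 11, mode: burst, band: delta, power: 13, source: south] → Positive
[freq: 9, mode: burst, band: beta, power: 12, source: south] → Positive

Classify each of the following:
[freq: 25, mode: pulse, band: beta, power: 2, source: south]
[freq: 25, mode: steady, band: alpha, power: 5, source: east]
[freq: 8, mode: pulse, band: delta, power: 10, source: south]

'Positive' ⟺ source is south.

Positive, Negative, Positive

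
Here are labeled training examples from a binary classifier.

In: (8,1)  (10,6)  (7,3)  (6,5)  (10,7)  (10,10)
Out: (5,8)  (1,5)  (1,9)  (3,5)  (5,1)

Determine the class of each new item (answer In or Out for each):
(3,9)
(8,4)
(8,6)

Out, In, In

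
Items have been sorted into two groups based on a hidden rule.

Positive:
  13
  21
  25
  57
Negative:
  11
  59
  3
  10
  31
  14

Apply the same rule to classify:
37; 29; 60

Positive, Positive, Negative

Rule: ≡ 1 (mod 4). This holds for each 'Positive' example and fails for each 'Negative' one.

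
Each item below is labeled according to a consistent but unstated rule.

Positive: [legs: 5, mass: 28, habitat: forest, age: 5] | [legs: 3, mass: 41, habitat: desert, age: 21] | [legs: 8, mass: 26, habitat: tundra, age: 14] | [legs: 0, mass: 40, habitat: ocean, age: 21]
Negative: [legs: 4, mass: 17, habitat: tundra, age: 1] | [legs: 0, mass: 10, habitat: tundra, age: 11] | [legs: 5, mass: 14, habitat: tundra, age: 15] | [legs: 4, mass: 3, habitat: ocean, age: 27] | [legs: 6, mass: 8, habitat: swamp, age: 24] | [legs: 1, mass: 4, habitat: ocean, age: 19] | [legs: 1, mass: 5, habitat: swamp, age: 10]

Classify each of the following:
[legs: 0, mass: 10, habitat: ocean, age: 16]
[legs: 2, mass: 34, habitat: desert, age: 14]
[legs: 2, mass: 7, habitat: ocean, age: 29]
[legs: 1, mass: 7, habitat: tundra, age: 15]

The rule appears to be: mass ≥ 26.
[legs: 0, mass: 10, habitat: ocean, age: 16] → mass = 10 → Negative.
[legs: 2, mass: 34, habitat: desert, age: 14] → mass = 34 → Positive.
[legs: 2, mass: 7, habitat: ocean, age: 29] → mass = 7 → Negative.
[legs: 1, mass: 7, habitat: tundra, age: 15] → mass = 7 → Negative.

Negative, Positive, Negative, Negative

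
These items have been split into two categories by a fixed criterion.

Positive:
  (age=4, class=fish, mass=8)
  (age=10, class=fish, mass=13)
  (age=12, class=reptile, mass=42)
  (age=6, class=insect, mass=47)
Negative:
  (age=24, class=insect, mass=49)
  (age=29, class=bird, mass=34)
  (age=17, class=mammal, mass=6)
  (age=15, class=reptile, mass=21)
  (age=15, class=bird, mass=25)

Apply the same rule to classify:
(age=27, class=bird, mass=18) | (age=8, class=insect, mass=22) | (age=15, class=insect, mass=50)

Negative, Positive, Negative

The distinguishing property — age ≤ 12 — holds for all the 'Positive' cases and none of the 'Negative' cases.
(age=27, class=bird, mass=18) → age = 27 → Negative. (age=8, class=insect, mass=22) → age = 8 → Positive. (age=15, class=insect, mass=50) → age = 15 → Negative.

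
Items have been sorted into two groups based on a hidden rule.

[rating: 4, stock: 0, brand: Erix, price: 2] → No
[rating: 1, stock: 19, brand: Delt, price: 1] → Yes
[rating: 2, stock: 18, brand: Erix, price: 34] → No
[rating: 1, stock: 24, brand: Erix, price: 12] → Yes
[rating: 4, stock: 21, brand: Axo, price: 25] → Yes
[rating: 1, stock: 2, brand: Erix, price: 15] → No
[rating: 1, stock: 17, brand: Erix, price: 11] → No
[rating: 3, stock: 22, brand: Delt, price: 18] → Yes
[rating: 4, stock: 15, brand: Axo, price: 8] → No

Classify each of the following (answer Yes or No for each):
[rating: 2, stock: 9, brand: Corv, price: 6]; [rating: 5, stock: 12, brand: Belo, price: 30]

No, No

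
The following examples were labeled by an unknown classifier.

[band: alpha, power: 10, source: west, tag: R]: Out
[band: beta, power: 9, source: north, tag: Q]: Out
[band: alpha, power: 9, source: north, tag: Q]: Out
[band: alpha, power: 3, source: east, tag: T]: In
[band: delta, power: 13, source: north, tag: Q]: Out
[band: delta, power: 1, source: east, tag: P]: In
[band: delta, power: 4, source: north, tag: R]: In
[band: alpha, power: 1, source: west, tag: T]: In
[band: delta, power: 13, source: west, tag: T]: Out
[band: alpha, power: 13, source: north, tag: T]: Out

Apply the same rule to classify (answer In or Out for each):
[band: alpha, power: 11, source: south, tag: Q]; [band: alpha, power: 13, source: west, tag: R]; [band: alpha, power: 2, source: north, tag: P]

'In' ⟺ power ≤ 4.
Out: [band: alpha, power: 11, source: south, tag: Q], since power = 11. Out: [band: alpha, power: 13, source: west, tag: R], since power = 13. In: [band: alpha, power: 2, source: north, tag: P], since power = 2.

Out, Out, In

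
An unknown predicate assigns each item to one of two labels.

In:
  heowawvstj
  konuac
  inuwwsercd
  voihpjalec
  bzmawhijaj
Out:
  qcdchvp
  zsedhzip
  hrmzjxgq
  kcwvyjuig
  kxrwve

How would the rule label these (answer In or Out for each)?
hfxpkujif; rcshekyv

Out, Out

The common property of the 'In' items is: has ≥ 3 vowels. No 'Out' item has it.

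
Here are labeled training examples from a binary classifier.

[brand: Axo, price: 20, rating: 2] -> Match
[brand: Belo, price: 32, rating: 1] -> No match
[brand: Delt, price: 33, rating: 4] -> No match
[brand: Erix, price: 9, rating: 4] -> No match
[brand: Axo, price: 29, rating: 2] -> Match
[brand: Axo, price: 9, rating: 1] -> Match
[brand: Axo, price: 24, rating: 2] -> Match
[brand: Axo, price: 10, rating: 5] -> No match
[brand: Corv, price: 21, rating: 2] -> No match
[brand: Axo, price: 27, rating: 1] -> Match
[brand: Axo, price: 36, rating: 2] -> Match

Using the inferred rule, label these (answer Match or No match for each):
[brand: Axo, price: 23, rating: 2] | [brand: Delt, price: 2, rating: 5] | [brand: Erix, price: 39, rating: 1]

Match, No match, No match

The classifier is using: brand is Axo AND rating ≤ 2.
Match: [brand: Axo, price: 23, rating: 2], since brand is Axo, rating = 2. No match: [brand: Delt, price: 2, rating: 5], since brand is Delt, rating = 5. No match: [brand: Erix, price: 39, rating: 1], since brand is Erix, rating = 1.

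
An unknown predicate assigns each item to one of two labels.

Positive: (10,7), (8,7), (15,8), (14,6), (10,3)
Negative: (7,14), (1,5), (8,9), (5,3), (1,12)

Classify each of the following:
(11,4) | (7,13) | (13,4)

Positive, Negative, Positive

The common property of the 'Positive' items is: first > second AND sum ≥ 13. No 'Negative' item has it.
(11,4) → 11 > 4, 11+4 = 15 → Positive. (7,13) → 7 < 13, 7+13 = 20 → Negative. (13,4) → 13 > 4, 13+4 = 17 → Positive.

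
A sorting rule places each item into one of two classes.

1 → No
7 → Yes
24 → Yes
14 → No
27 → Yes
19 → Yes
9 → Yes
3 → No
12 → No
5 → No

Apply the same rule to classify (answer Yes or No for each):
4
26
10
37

No, Yes, No, Yes

All 'Yes' examples share one property — digit sum ≥ 6 — and every 'No' example lacks it.
4 → digit sum 4 → No. 26 → digit sum 2+6 = 8 → Yes. 10 → digit sum 1+0 = 1 → No. 37 → digit sum 3+7 = 10 → Yes.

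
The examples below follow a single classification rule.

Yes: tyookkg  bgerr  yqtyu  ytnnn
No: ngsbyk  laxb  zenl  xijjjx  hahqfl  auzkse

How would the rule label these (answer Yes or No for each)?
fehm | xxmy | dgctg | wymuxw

Comparing the two groups points to one rule — odd length.
fehm: length 4, doesn't match → No.
xxmy: length 4, doesn't match → No.
dgctg: length 5, matches → Yes.
wymuxw: length 6, doesn't match → No.

No, No, Yes, No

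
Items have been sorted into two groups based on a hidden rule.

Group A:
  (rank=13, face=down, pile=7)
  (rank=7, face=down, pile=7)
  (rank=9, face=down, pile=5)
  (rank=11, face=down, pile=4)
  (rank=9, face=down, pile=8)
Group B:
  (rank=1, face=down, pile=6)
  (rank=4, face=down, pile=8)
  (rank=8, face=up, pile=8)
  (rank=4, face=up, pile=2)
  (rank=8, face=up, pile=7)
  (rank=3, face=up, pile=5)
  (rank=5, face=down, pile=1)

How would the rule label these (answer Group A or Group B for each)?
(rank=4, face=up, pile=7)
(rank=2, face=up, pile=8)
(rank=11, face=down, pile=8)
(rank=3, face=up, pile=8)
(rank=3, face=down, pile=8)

The distinguishing property — face is down AND rank ≥ 7 — holds for all the 'Group A' cases and none of the 'Group B' cases.
Group B: (rank=4, face=up, pile=7), since face is up, rank = 4.
Group B: (rank=2, face=up, pile=8), since face is up, rank = 2.
Group A: (rank=11, face=down, pile=8), since face is down, rank = 11.
Group B: (rank=3, face=up, pile=8), since face is up, rank = 3.
Group B: (rank=3, face=down, pile=8), since face is down, rank = 3.

Group B, Group B, Group A, Group B, Group B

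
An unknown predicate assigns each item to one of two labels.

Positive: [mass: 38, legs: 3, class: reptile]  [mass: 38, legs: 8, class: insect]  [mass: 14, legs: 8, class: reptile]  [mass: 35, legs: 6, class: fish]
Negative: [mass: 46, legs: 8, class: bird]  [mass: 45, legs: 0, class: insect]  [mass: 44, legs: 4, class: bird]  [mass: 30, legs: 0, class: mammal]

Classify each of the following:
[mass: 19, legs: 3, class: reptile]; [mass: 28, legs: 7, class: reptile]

Positive, Positive

The distinguishing property — mass ≤ 38 AND legs ≥ 3 — holds for all the 'Positive' cases and none of the 'Negative' cases.
[mass: 19, legs: 3, class: reptile]: mass = 19, legs = 3 — satisfies this, so Positive.
[mass: 28, legs: 7, class: reptile]: mass = 28, legs = 7 — satisfies this, so Positive.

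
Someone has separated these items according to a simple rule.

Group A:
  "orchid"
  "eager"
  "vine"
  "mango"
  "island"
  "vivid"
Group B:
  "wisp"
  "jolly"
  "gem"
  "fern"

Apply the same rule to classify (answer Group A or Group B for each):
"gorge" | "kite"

The simplest hypothesis consistent with all the labels is: has ≥ 2 vowels.

Group A, Group A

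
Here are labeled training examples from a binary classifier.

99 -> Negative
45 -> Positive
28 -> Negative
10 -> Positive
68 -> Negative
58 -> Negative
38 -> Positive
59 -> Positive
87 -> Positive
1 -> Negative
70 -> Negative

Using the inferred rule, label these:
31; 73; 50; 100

Every 'Positive' example satisfies: ≡ 3 (mod 7). None of the 'Negative' examples do.
31: 31 mod 7 = 3, fits → Positive.
73: 73 mod 7 = 3, fits → Positive.
50: 50 mod 7 = 1, fails this test → Negative.
100: 100 mod 7 = 2, fails this test → Negative.

Positive, Positive, Negative, Negative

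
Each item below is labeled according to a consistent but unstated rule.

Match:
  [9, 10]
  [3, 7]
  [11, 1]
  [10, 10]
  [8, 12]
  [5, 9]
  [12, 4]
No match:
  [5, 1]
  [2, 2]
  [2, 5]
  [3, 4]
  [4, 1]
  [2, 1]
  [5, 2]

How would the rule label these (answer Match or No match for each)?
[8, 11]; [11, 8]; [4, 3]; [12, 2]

Match, Match, No match, Match

All 'Match' examples share one property — sum ≥ 10 — and every 'No match' example lacks it.
[8, 11] — 8+11 = 19, hence Match. [11, 8] — 11+8 = 19, hence Match. [4, 3] — 4+3 = 7, hence No match. [12, 2] — 12+2 = 14, hence Match.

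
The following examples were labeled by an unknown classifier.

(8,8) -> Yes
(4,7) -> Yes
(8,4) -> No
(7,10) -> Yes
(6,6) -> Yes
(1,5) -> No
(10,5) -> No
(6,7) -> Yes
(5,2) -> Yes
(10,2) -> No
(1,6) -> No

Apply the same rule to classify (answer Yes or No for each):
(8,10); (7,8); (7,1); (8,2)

Yes, Yes, No, No

One predicate separates the groups cleanly: |first − second| ≤ 3.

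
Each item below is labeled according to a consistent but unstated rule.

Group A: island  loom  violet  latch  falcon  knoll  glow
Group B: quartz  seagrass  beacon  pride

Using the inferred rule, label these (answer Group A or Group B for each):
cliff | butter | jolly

Group A, Group B, Group A

The classifier is using: contains 'l'.
Group A: cliff, since has 'l'.
Group B: butter, since no 'l'.
Group A: jolly, since has 'l'.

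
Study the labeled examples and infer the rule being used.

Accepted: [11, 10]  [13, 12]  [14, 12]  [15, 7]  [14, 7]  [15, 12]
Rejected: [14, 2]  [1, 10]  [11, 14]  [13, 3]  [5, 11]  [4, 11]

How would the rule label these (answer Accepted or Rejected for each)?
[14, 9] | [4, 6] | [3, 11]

Accepted, Rejected, Rejected

Rule: first > second AND sum ≥ 21. This holds for each 'Accepted' example and fails for each 'Rejected' one.
[14, 9] — 14 > 9, 14+9 = 23, hence Accepted. [4, 6] — 4 < 6, 4+6 = 10, hence Rejected. [3, 11] — 3 < 11, 3+11 = 14, hence Rejected.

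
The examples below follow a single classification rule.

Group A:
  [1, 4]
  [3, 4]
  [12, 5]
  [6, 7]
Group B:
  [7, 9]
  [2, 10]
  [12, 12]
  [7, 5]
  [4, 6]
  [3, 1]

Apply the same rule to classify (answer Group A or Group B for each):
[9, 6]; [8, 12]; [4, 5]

Group A, Group B, Group A

Checking candidate rules against both groups, what survives is: sum is odd.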